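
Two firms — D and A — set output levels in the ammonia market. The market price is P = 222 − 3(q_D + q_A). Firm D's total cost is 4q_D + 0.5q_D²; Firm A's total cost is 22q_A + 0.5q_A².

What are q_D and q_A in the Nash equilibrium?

Firm D's profit: π = q_D(222 − 3(q_D + q_A)) − 4q_D − 0.5q_D².
∂π/∂q_D = 218 − 7q_D − 3q_A = 0, so q_D = 218/7 − (3/7)q_A.
By the same steps for A: q_A = 200/7 − (3/7)q_D.
Plugging q_A into D's best response: q_D = 218/7 − (3/7)(200/7 − (3/7)q_D) ⇒ (40/49)q_D = 926/49, so q_D = 23.15.
Then q_A = 200/7 − (3/7)·23.15 = 18.65.

23.15, 18.65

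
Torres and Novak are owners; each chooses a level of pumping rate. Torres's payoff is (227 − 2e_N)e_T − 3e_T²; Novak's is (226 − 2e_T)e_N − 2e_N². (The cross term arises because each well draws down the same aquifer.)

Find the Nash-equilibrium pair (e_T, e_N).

22.8, 45.1

Expanding Torres's payoff: 227e_T − 2e_Ne_T − 3e_T².
∂π/∂e_T = 227 − 2e_N − 6e_T = 0, so e_T = 227/6 − (1/3)e_N.
Likewise for Novak: e_N = 56.5 − 0.5e_T.
Plugging e_N into Torres's best response: e_T = 227/6 − (1/3)(56.5 − 0.5e_T) ⇒ (5/6)e_T = 19, so e_T = 22.8.
Then e_N = 56.5 − 0.5·22.8 = 45.1.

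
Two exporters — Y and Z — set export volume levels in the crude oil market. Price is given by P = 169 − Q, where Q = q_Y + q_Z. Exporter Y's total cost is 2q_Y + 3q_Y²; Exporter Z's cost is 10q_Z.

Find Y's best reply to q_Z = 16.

Exporter Y's profit: π = q_Y(169 − (q_Y + q_Z)) − 2q_Y − 3q_Y².
∂π/∂q_Y = 167 − 8q_Y − q_Z = 0, so q_Y = 20.875 − 0.125q_Z.
At q_Z = 16: q_Y = 20.875 − 0.125·16 = 18.875.

18.875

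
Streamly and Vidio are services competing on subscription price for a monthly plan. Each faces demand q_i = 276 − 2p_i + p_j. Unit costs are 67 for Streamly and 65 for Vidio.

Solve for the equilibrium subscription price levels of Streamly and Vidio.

Streamly's profit: π = (p_{Streamly} − 67)(276 − 2p_{Streamly} + p_{Vidio}).
∂π/∂p_{Streamly} = 410 − 4p_{Streamly} + p_{Vidio} = 0 ⇒ p_{Streamly} = 102.5 + 0.25p_{Vidio}.
Similarly p_{Vidio} = 101.5 + 0.25p_{Streamly}.
Substituting the second reaction function into the first: p_{Streamly} = 102.5 + 0.25(101.5 + 0.25p_{Streamly}), which gives 0.9375p_{Streamly} = 127.875 ⇒ p_{Streamly} = 136.4.
Then p_{Vidio} = 101.5 + 0.25·136.4 = 135.6.

136.4, 135.6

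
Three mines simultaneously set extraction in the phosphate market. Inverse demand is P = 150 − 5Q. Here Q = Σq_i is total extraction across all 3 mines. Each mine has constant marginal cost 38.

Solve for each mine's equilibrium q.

5.6

A representative mine's profit is π_i = q_i(150 − 5Q) − 38q_i, with Q = q_i + Σ_{j≠i} q_j.
First-order condition: 112 − 10q_i − 5Σ_{j≠i} q_j = 0.
Imposing symmetry (q_j = q for all j) turns Σ_{j≠i} q_j into 2q, so 112 = 20q and q = 5.6.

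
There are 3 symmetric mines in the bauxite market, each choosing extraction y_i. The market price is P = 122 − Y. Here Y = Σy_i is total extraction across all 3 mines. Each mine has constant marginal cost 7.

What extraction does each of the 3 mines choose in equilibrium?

28.75

A representative mine's profit is π_i = y_i(122 − Y) − 7y_i, with Y = y_i + Σ_{j≠i} y_j.
First-order condition: 115 − 2y_i − Σ_{j≠i} y_j = 0.
With identical mines, set every y_j = y: then 115 − 2y − 2y = 0, i.e. y = 115/4 = 28.75.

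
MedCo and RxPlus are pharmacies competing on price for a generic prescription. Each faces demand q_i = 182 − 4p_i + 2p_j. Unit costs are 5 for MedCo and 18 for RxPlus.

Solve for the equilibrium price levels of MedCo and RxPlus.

35.4, 40.6

MedCo's profit: π = (p_{MedCo} − 5)(182 − 4p_{MedCo} + 2p_{RxPlus}).
∂π/∂p_{MedCo} = 202 − 8p_{MedCo} + 2p_{RxPlus} = 0 ⇒ p_{MedCo} = 25.25 + 0.25p_{RxPlus}.
Similarly p_{RxPlus} = 31.75 + 0.25p_{MedCo}.
Solving the two reaction functions simultaneously: (1 − (0.25)(0.25))p_{MedCo} = 25.25 + 0.25·31.75, so 0.9375p_{MedCo} = 33.1875 and p_{MedCo} = 35.4.
Then p_{RxPlus} = 31.75 + 0.25·35.4 = 40.6.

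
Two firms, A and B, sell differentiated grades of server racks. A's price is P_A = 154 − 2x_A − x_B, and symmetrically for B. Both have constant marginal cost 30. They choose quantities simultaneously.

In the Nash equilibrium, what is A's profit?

Firm A's profit: π = x_A(154 − 2x_A − x_B) − 30x_A.
∂π/∂x_A = 124 − 4x_A − x_B = 0 ⇒ x_A = 31 − 0.25x_B.
By symmetry x_B = x_A; substituting into the reaction function, 1.25x_A = 31 and x_A = 24.8.
P_A = 154 − 2·24.8 − 24.8 = 79.6.
Profit = (79.6 − 30)·24.8 = 1230.08.

1230.08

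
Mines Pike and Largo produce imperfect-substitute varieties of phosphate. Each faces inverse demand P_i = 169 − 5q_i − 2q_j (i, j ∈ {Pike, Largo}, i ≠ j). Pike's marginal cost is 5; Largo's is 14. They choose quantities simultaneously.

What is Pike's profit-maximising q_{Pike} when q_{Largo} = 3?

15.8

Mine Pike's profit: π = q_{Pike}(169 − 5q_{Pike} − 2q_{Largo}) − 5q_{Pike}.
∂π/∂q_{Pike} = 164 − 10q_{Pike} − 2q_{Largo} = 0 ⇒ q_{Pike} = 16.4 − 0.2q_{Largo}.
At q_{Largo} = 3: q_{Pike} = 16.4 − 0.2·3 = 15.8.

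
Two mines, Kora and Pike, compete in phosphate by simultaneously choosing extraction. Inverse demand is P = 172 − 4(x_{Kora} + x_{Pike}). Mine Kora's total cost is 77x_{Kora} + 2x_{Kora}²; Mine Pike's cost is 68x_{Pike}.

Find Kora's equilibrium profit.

110.94

Mine Kora's profit: π = x_{Kora}(172 − 4(x_{Kora} + x_{Pike})) − 77x_{Kora} − 2x_{Kora}².
∂π/∂x_{Kora} = 95 − 12x_{Kora} − 4x_{Pike} = 0, so x_{Kora} = 95/12 − (1/3)x_{Pike}.
For Pike: ∂π/∂x_{Pike} = 104 − 8x_{Pike} − 4x_{Kora} = 0 ⇒ x_{Pike} = 13 − 0.5x_{Kora}.
Substituting the second reaction function into the first: x_{Kora} = 95/12 − (1/3)(13 − 0.5x_{Kora}), which gives (5/6)x_{Kora} = 43/12 ⇒ x_{Kora} = 4.3.
Then x_{Pike} = 13 − 0.5·4.3 = 10.85.
Price P = 172 − 4·15.15 = 111.4.
Kora's profit: (111.4 − 77)·4.3 − 2(4.3)² = 110.94.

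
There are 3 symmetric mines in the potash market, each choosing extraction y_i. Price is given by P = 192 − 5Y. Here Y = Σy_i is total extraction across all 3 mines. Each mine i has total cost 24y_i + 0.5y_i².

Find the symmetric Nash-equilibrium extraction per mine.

8

A representative mine's profit is π_i = y_i(192 − 5Y) − 24y_i − 0.5y_i², with Y = y_i + Σ_{j≠i} y_j.
First-order condition: 168 − 11y_i − 5Σ_{j≠i} y_j = 0.
With identical mines, set every y_j = y: then 168 − 11y − 10y = 0, i.e. y = 168/21 = 8.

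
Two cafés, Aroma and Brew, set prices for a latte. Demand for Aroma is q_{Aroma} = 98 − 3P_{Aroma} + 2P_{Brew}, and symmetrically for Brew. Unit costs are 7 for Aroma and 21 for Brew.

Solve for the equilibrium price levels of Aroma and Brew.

Aroma's profit: π = (P_{Aroma} − 7)(98 − 3P_{Aroma} + 2P_{Brew}).
∂π/∂P_{Aroma} = 119 − 6P_{Aroma} + 2P_{Brew} = 0 ⇒ P_{Aroma} = 119/6 + (1/3)P_{Brew}.
Similarly P_{Brew} = 161/6 + (1/3)P_{Aroma}.
Substituting the second reaction function into the first: P_{Aroma} = 119/6 + (1/3)(161/6 + (1/3)P_{Aroma}), which gives (8/9)P_{Aroma} = 259/9 ⇒ P_{Aroma} = 32.375.
Then P_{Brew} = 161/6 + (1/3)·32.375 = 37.625.

32.375, 37.625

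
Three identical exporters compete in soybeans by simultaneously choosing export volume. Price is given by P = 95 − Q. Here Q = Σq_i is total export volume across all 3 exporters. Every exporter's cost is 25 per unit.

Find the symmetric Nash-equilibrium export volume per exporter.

A representative exporter's profit is π_i = q_i(95 − Q) − 25q_i, with Q = q_i + Σ_{j≠i} q_j.
First-order condition: 70 − 2q_i − Σ_{j≠i} q_j = 0.
With identical exporters, set every q_j = q: then 70 − 2q − 2q = 0, i.e. q = 70/4 = 17.5.

17.5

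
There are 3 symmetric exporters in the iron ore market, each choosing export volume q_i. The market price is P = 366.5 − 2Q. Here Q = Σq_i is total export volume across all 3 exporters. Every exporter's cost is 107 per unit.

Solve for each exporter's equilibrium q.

A representative exporter's profit is π_i = q_i(366.5 − 2Q) − 107q_i, with Q = q_i + Σ_{j≠i} q_j.
First-order condition: 259.5 − 4q_i − 2Σ_{j≠i} q_j = 0.
In a symmetric equilibrium every exporter chooses the same q, so Σ_{j≠i} q_j = 2q. The condition becomes 259.5 − 8q = 0, giving q = 259.5/8 = 32.4375.

32.4375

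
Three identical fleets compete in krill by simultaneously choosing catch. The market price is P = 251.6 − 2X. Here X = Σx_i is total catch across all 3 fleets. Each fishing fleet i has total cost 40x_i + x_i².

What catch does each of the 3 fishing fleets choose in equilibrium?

A representative fishing fleet's profit is π_i = x_i(251.6 − 2X) − 40x_i − x_i², with X = x_i + Σ_{j≠i} x_j.
First-order condition: 211.6 − 6x_i − 2Σ_{j≠i} x_j = 0.
In a symmetric equilibrium every fishing fleet chooses the same x, so Σ_{j≠i} x_j = 2x. The condition becomes 211.6 − 10x = 0, giving x = 211.6/10 = 21.16.

21.16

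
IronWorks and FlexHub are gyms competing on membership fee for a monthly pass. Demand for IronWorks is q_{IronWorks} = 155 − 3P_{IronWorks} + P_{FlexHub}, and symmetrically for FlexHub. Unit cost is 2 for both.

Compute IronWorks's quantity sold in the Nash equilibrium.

IronWorks's profit: π = (P_{IronWorks} − 2)(155 − 3P_{IronWorks} + P_{FlexHub}).
∂π/∂P_{IronWorks} = 161 − 6P_{IronWorks} + P_{FlexHub} = 0 ⇒ P_{IronWorks} = 161/6 + (1/6)P_{FlexHub}.
Setting P_{IronWorks} = P_{FlexHub} in the reaction function: P_{IronWorks} = 161/6 + (1/6)P_{IronWorks}, so P_{IronWorks} = (161/6) / (5/6) = 32.2.
q_{IronWorks} = 155 − 3·32.2 + 32.2 = 90.6.

90.6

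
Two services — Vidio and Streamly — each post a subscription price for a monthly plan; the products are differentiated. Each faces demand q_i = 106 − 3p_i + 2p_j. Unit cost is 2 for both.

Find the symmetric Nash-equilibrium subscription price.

Vidio's profit: π = (p_{Vidio} − 2)(106 − 3p_{Vidio} + 2p_{Streamly}).
∂π/∂p_{Vidio} = 112 − 6p_{Vidio} + 2p_{Streamly} = 0 ⇒ p_{Vidio} = 56/3 + (1/3)p_{Streamly}.
By symmetry p_{Streamly} = p_{Vidio}; substituting into the reaction function, (2/3)p_{Vidio} = 56/3 and p_{Vidio} = 28.

28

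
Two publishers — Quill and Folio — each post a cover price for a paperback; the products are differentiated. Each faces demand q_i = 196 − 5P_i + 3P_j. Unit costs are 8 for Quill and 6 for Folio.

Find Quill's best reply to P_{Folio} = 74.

45.8

Quill's profit: π = (P_{Quill} − 8)(196 − 5P_{Quill} + 3P_{Folio}).
∂π/∂P_{Quill} = 236 − 10P_{Quill} + 3P_{Folio} = 0 ⇒ P_{Quill} = 23.6 + 0.3P_{Folio}.
At P_{Folio} = 74: P_{Quill} = 23.6 + 0.3·74 = 45.8.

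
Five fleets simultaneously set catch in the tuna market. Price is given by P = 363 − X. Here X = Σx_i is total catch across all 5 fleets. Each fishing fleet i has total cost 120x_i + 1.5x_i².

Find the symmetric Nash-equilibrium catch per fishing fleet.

27

A representative fishing fleet's profit is π_i = x_i(363 − X) − 120x_i − 1.5x_i², with X = x_i + Σ_{j≠i} x_j.
First-order condition: 243 − 5x_i − Σ_{j≠i} x_j = 0.
In a symmetric equilibrium every fishing fleet chooses the same x, so Σ_{j≠i} x_j = 4x. The condition becomes 243 − 9x = 0, giving x = 243/9 = 27.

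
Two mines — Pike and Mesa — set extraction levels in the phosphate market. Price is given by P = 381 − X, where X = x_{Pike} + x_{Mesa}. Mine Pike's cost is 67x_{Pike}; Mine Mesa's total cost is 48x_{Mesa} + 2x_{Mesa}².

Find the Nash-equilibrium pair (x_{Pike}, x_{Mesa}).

141, 32

Mine Pike's profit: π = x_{Pike}(381 − (x_{Pike} + x_{Mesa})) − 67x_{Pike}.
∂π/∂x_{Pike} = 314 − 2x_{Pike} − x_{Mesa} = 0, so x_{Pike} = 157 − 0.5x_{Mesa}.
For Mesa: ∂π/∂x_{Mesa} = 333 − 6x_{Mesa} − x_{Pike} = 0 ⇒ x_{Mesa} = 55.5 − (1/6)x_{Pike}.
Solving the two reaction functions simultaneously: (1 − (−0.5)(−1/6))x_{Pike} = 157 − 0.5·55.5, so (11/12)x_{Pike} = 129.25 and x_{Pike} = 141.
Then x_{Mesa} = 55.5 − (1/6)·141 = 32.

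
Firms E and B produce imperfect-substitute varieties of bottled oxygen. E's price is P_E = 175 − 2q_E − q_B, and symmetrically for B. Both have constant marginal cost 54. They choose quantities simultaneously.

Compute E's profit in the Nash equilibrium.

1171.28

Firm E's profit: π = q_E(175 − 2q_E − q_B) − 54q_E.
∂π/∂q_E = 121 − 4q_E − q_B = 0 ⇒ q_E = 30.25 − 0.25q_B.
The game is symmetric, so in equilibrium q_B = q_E: the reaction function gives 1.25q_E = 30.25, hence q_E = 24.2.
P_E = 175 − 2·24.2 − 24.2 = 102.4.
Profit = (102.4 − 54)·24.2 = 1171.28.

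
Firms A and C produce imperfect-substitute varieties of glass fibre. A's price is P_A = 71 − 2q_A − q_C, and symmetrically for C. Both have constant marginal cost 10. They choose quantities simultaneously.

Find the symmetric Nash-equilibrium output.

Firm A's profit: π = q_A(71 − 2q_A − q_C) − 10q_A.
∂π/∂q_A = 61 − 4q_A − q_C = 0 ⇒ q_A = 15.25 − 0.25q_C.
The game is symmetric, so in equilibrium q_C = q_A: the reaction function gives 1.25q_A = 15.25, hence q_A = 12.2.

12.2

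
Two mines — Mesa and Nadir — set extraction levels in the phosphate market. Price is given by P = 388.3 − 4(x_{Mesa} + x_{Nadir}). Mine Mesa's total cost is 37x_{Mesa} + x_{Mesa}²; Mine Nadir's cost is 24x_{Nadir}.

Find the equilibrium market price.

163.8625

Mine Mesa's profit: π = x_{Mesa}(388.3 − 4(x_{Mesa} + x_{Nadir})) − 37x_{Mesa} − x_{Mesa}².
∂π/∂x_{Mesa} = 351.3 − 10x_{Mesa} − 4x_{Nadir} = 0, so x_{Mesa} = 35.13 − 0.4x_{Nadir}.
For Nadir: ∂π/∂x_{Nadir} = 364.3 − 8x_{Nadir} − 4x_{Mesa} = 0 ⇒ x_{Nadir} = 45.5375 − 0.5x_{Mesa}.
Substituting the second reaction function into the first: x_{Mesa} = 35.13 − 0.4(45.5375 − 0.5x_{Mesa}), which gives 0.8x_{Mesa} = 16.915 ⇒ x_{Mesa} = 3383/160.
Then x_{Nadir} = 45.5375 − 0.5·(3383/160) = 11189/320.
Equilibrium price: P = 388.3 − 4·(3591/64) = 163.8625.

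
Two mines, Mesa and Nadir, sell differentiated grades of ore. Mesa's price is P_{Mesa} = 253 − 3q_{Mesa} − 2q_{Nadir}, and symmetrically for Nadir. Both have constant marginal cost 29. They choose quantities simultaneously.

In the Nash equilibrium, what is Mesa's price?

113

Mine Mesa's profit: π = q_{Mesa}(253 − 3q_{Mesa} − 2q_{Nadir}) − 29q_{Mesa}.
∂π/∂q_{Mesa} = 224 − 6q_{Mesa} − 2q_{Nadir} = 0 ⇒ q_{Mesa} = 112/3 − (1/3)q_{Nadir}.
Setting q_{Mesa} = q_{Nadir} in the reaction function: q_{Mesa} = 112/3 − (1/3)q_{Mesa}, so q_{Mesa} = (112/3) / (4/3) = 28.
P_{Mesa} = 253 − 3·28 − 2·28 = 113.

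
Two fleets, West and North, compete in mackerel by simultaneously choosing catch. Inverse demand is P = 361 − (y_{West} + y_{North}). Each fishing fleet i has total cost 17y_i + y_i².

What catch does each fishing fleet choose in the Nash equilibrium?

Fishing fleet West's profit: π = y_{West}(361 − (y_{West} + y_{North})) − 17y_{West} − y_{West}².
∂π/∂y_{West} = 344 − 4y_{West} − y_{North} = 0, so y_{West} = 86 − 0.25y_{North}.
By symmetry y_{North} = y_{West}; substituting into the reaction function, 1.25y_{West} = 86 and y_{West} = 68.8.

68.8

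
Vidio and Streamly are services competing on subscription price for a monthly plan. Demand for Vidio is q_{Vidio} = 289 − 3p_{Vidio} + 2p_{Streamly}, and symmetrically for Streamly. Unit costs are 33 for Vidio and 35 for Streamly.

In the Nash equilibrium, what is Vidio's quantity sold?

Vidio's profit: π = (p_{Vidio} − 33)(289 − 3p_{Vidio} + 2p_{Streamly}).
∂π/∂p_{Vidio} = 388 − 6p_{Vidio} + 2p_{Streamly} = 0 ⇒ p_{Vidio} = 194/3 + (1/3)p_{Streamly}.
Similarly p_{Streamly} = 197/3 + (1/3)p_{Vidio}.
Substituting the second reaction function into the first: p_{Vidio} = 194/3 + (1/3)(197/3 + (1/3)p_{Vidio}), which gives (8/9)p_{Vidio} = 779/9 ⇒ p_{Vidio} = 97.375.
Then p_{Streamly} = 197/3 + (1/3)·97.375 = 98.125.
q_{Vidio} = 289 − 3·97.375 + 2·98.125 = 193.125.

193.125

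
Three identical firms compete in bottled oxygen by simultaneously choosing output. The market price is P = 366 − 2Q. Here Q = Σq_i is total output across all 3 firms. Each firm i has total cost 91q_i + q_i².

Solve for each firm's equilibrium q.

27.5

A representative firm's profit is π_i = q_i(366 − 2Q) − 91q_i − q_i², with Q = q_i + Σ_{j≠i} q_j.
First-order condition: 275 − 6q_i − 2Σ_{j≠i} q_j = 0.
Imposing symmetry (q_j = q for all j) turns Σ_{j≠i} q_j into 2q, so 275 = 10q and q = 27.5.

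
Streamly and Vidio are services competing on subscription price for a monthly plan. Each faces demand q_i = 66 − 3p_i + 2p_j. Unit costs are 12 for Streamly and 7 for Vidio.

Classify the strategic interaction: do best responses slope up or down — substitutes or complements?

strategic complements

Streamly's profit: π = (p_{Streamly} − 12)(66 − 3p_{Streamly} + 2p_{Vidio}).
∂π/∂p_{Streamly} = 102 − 6p_{Streamly} + 2p_{Vidio} = 0 ⇒ p_{Streamly} = 17 + (1/3)p_{Vidio}.
The best-response slope dp_{Streamly}/dp_{Vidio} = 1/3 > 0: the reaction function is upward-sloping, so the choices are strategic complements.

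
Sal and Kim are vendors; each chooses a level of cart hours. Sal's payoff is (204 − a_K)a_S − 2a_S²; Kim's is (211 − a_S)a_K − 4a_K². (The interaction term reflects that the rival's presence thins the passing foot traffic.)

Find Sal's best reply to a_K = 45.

39.75

Expanding Sal's payoff: 204a_S − a_Ka_S − 2a_S².
∂π/∂a_S = 204 − a_K − 4a_S = 0, so a_S = 51 − 0.25a_K.
At a_K = 45: a_S = 51 − 0.25·45 = 39.75.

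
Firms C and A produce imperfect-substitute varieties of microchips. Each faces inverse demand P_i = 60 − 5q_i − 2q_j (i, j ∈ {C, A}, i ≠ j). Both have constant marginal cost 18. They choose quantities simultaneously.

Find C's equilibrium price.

Firm C's profit: π = q_C(60 − 5q_C − 2q_A) − 18q_C.
∂π/∂q_C = 42 − 10q_C − 2q_A = 0 ⇒ q_C = 4.2 − 0.2q_A.
Setting q_C = q_A in the reaction function: q_C = 4.2 − 0.2q_C, so q_C = 4.2 / 1.2 = 3.5.
P_C = 60 − 5·3.5 − 2·3.5 = 35.5.

35.5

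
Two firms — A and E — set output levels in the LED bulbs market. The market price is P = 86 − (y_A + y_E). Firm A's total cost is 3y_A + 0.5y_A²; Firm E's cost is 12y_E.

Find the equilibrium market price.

Firm A's profit: π = y_A(86 − (y_A + y_E)) − 3y_A − 0.5y_A².
∂π/∂y_A = 83 − 3y_A − y_E = 0, so y_A = 83/3 − (1/3)y_E.
For E: ∂π/∂y_E = 74 − 2y_E − y_A = 0 ⇒ y_E = 37 − 0.5y_A.
Substituting the second reaction function into the first: y_A = 83/3 − (1/3)(37 − 0.5y_A), which gives (5/6)y_A = 46/3 ⇒ y_A = 18.4.
Then y_E = 37 − 0.5·18.4 = 27.8.
Equilibrium price: P = 86 − 46.2 = 39.8.

39.8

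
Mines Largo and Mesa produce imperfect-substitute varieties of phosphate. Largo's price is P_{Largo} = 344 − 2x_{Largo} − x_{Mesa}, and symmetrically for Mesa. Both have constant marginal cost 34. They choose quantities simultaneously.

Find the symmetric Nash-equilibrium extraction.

62

Mine Largo's profit: π = x_{Largo}(344 − 2x_{Largo} − x_{Mesa}) − 34x_{Largo}.
∂π/∂x_{Largo} = 310 − 4x_{Largo} − x_{Mesa} = 0 ⇒ x_{Largo} = 77.5 − 0.25x_{Mesa}.
By symmetry x_{Mesa} = x_{Largo}; substituting into the reaction function, 1.25x_{Largo} = 77.5 and x_{Largo} = 62.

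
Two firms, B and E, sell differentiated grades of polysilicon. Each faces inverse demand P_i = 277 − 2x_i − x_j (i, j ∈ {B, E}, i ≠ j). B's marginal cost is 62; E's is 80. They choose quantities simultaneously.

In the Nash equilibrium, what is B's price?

Firm B's profit: π = x_B(277 − 2x_B − x_E) − 62x_B.
∂π/∂x_B = 215 − 4x_B − x_E = 0 ⇒ x_B = 53.75 − 0.25x_E.
Similarly x_E = 49.25 − 0.25x_B.
Substituting the second reaction function into the first: x_B = 53.75 − 0.25(49.25 − 0.25x_B), which gives 0.9375x_B = 41.4375 ⇒ x_B = 44.2.
Then x_E = 49.25 − 0.25·44.2 = 38.2.
P_B = 277 − 2·44.2 − 38.2 = 150.4.

150.4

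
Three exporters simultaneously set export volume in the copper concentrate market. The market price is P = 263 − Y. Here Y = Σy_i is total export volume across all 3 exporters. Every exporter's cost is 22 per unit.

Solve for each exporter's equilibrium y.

60.25

A representative exporter's profit is π_i = y_i(263 − Y) − 22y_i, with Y = y_i + Σ_{j≠i} y_j.
First-order condition: 241 − 2y_i − Σ_{j≠i} y_j = 0.
In a symmetric equilibrium every exporter chooses the same y, so Σ_{j≠i} y_j = 2y. The condition becomes 241 − 4y = 0, giving y = 241/4 = 60.25.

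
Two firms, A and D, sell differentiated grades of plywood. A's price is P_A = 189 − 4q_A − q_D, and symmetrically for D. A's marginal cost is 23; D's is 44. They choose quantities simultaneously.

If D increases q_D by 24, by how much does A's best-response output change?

Firm A's profit: π = q_A(189 − 4q_A − q_D) − 23q_A.
∂π/∂q_A = 166 − 8q_A − q_D = 0 ⇒ q_A = 20.75 − 0.125q_D.
The reaction-function slope is −0.125, so a 24-unit rise in q_D moves q_A by −0.125 × 24 = −3. A's best response falls — the actions are strategic substitutes.

-3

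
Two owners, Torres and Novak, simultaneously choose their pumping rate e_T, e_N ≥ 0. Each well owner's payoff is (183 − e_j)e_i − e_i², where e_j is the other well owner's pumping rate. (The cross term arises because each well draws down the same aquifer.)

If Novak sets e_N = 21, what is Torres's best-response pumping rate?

81

Torres's payoff is (183 − e_N)e_T − e_T².
∂π/∂e_T = 183 − e_N − 2e_T = 0, so e_T = 91.5 − 0.5e_N.
At e_N = 21: e_T = 91.5 − 0.5·21 = 81.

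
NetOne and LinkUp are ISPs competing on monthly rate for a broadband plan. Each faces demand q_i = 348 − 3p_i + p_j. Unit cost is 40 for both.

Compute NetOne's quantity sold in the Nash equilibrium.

NetOne's profit: π = (p_{NetOne} − 40)(348 − 3p_{NetOne} + p_{LinkUp}).
∂π/∂p_{NetOne} = 468 − 6p_{NetOne} + p_{LinkUp} = 0 ⇒ p_{NetOne} = 78 + (1/6)p_{LinkUp}.
The game is symmetric, so in equilibrium p_{LinkUp} = p_{NetOne}: the reaction function gives (5/6)p_{NetOne} = 78, hence p_{NetOne} = 93.6.
q_{NetOne} = 348 − 3·93.6 + 93.6 = 160.8.

160.8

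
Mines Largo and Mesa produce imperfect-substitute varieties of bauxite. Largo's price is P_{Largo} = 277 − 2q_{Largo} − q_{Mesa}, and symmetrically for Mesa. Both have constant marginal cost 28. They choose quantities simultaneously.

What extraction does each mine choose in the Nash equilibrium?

Mine Largo's profit: π = q_{Largo}(277 − 2q_{Largo} − q_{Mesa}) − 28q_{Largo}.
∂π/∂q_{Largo} = 249 − 4q_{Largo} − q_{Mesa} = 0 ⇒ q_{Largo} = 62.25 − 0.25q_{Mesa}.
By symmetry q_{Mesa} = q_{Largo}; substituting into the reaction function, 1.25q_{Largo} = 62.25 and q_{Largo} = 49.8.

49.8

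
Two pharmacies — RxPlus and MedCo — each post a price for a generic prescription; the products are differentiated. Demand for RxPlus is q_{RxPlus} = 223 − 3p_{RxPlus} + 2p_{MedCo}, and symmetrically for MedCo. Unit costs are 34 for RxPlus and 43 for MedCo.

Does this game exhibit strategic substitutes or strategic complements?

strategic complements

RxPlus's profit: π = (p_{RxPlus} − 34)(223 − 3p_{RxPlus} + 2p_{MedCo}).
∂π/∂p_{RxPlus} = 325 − 6p_{RxPlus} + 2p_{MedCo} = 0 ⇒ p_{RxPlus} = 325/6 + (1/3)p_{MedCo}.
The best-response slope dp_{RxPlus}/dp_{MedCo} = 1/3 > 0: the reaction function is upward-sloping, so the choices are strategic complements.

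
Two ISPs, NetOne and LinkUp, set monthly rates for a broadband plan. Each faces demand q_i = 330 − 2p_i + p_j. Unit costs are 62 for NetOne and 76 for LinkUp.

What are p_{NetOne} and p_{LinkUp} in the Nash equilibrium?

NetOne's profit: π = (p_{NetOne} − 62)(330 − 2p_{NetOne} + p_{LinkUp}).
∂π/∂p_{NetOne} = 454 − 4p_{NetOne} + p_{LinkUp} = 0 ⇒ p_{NetOne} = 113.5 + 0.25p_{LinkUp}.
Similarly p_{LinkUp} = 120.5 + 0.25p_{NetOne}.
Solving the two reaction functions simultaneously: (1 − (0.25)(0.25))p_{NetOne} = 113.5 + 0.25·120.5, so 0.9375p_{NetOne} = 143.625 and p_{NetOne} = 153.2.
Then p_{LinkUp} = 120.5 + 0.25·153.2 = 158.8.

153.2, 158.8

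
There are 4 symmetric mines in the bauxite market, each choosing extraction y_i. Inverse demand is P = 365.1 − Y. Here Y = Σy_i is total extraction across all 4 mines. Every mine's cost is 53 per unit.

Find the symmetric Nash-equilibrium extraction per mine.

62.42

A representative mine's profit is π_i = y_i(365.1 − Y) − 53y_i, with Y = y_i + Σ_{j≠i} y_j.
First-order condition: 312.1 − 2y_i − Σ_{j≠i} y_j = 0.
In a symmetric equilibrium every mine chooses the same y, so Σ_{j≠i} y_j = 3y. The condition becomes 312.1 − 5y = 0, giving y = 312.1/5 = 62.42.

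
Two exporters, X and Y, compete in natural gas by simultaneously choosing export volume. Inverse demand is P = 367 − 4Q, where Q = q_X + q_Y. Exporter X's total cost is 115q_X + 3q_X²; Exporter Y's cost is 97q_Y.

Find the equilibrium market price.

212.5

Exporter X's profit: π = q_X(367 − 4(q_X + q_Y)) − 115q_X − 3q_X².
∂π/∂q_X = 252 − 14q_X − 4q_Y = 0, so q_X = 18 − (2/7)q_Y.
For Y: ∂π/∂q_Y = 270 − 8q_Y − 4q_X = 0 ⇒ q_Y = 33.75 − 0.5q_X.
Plugging q_Y into X's best response: q_X = 18 − (2/7)(33.75 − 0.5q_X) ⇒ (6/7)q_X = 117/14, so q_X = 9.75.
Then q_Y = 33.75 − 0.5·9.75 = 28.875.
Equilibrium price: P = 367 − 4·38.625 = 212.5.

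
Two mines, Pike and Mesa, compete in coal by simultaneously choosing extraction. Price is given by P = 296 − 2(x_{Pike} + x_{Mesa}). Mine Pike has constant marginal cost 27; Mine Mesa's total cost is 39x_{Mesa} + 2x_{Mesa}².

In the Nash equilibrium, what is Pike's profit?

Mine Pike's profit: π = x_{Pike}(296 − 2(x_{Pike} + x_{Mesa})) − 27x_{Pike}.
∂π/∂x_{Pike} = 269 − 4x_{Pike} − 2x_{Mesa} = 0, so x_{Pike} = 67.25 − 0.5x_{Mesa}.
For Mesa: ∂π/∂x_{Mesa} = 257 − 8x_{Mesa} − 2x_{Pike} = 0 ⇒ x_{Mesa} = 32.125 − 0.25x_{Pike}.
Substituting the second reaction function into the first: x_{Pike} = 67.25 − 0.5(32.125 − 0.25x_{Pike}), which gives 0.875x_{Pike} = 51.1875 ⇒ x_{Pike} = 58.5.
Then x_{Mesa} = 32.125 − 0.25·58.5 = 17.5.
Price P = 296 − 2·76 = 144.
Pike's profit: (144 − 27)·58.5 = 6844.5.

6844.5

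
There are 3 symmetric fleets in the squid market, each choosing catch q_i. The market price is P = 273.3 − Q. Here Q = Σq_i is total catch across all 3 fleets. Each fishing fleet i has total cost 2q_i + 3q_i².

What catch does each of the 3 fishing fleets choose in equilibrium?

A representative fishing fleet's profit is π_i = q_i(273.3 − Q) − 2q_i − 3q_i², with Q = q_i + Σ_{j≠i} q_j.
First-order condition: 271.3 − 8q_i − Σ_{j≠i} q_j = 0.
With identical fishing fleets, set every q_j = q: then 271.3 − 8q − 2q = 0, i.e. q = 271.3/10 = 27.13.

27.13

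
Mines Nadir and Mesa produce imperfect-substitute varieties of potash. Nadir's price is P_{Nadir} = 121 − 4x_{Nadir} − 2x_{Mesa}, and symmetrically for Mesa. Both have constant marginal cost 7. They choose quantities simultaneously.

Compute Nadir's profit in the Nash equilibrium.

519.84

Mine Nadir's profit: π = x_{Nadir}(121 − 4x_{Nadir} − 2x_{Mesa}) − 7x_{Nadir}.
∂π/∂x_{Nadir} = 114 − 8x_{Nadir} − 2x_{Mesa} = 0 ⇒ x_{Nadir} = 14.25 − 0.25x_{Mesa}.
Setting x_{Nadir} = x_{Mesa} in the reaction function: x_{Nadir} = 14.25 − 0.25x_{Nadir}, so x_{Nadir} = 14.25 / 1.25 = 11.4.
P_{Nadir} = 121 − 4·11.4 − 2·11.4 = 52.6.
Profit = (52.6 − 7)·11.4 = 519.84.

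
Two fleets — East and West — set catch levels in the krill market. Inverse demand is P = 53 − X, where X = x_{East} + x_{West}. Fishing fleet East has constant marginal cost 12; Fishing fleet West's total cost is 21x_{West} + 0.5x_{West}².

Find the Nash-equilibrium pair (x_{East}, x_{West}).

Fishing fleet East's profit: π = x_{East}(53 − (x_{East} + x_{West})) − 12x_{East}.
∂π/∂x_{East} = 41 − 2x_{East} − x_{West} = 0, so x_{East} = 20.5 − 0.5x_{West}.
For West: ∂π/∂x_{West} = 32 − 3x_{West} − x_{East} = 0 ⇒ x_{West} = 32/3 − (1/3)x_{East}.
Substituting the second reaction function into the first: x_{East} = 20.5 − 0.5(32/3 − (1/3)x_{East}), which gives (5/6)x_{East} = 91/6 ⇒ x_{East} = 18.2.
Then x_{West} = 32/3 − (1/3)·18.2 = 4.6.

18.2, 4.6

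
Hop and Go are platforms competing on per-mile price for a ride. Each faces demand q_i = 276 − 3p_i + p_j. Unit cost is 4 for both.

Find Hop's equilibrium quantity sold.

Hop's profit: π = (p_{Hop} − 4)(276 − 3p_{Hop} + p_{Go}).
∂π/∂p_{Hop} = 288 − 6p_{Hop} + p_{Go} = 0 ⇒ p_{Hop} = 48 + (1/6)p_{Go}.
Setting p_{Hop} = p_{Go} in the reaction function: p_{Hop} = 48 + (1/6)p_{Hop}, so p_{Hop} = 48 / (5/6) = 57.6.
q_{Hop} = 276 − 3·57.6 + 57.6 = 160.8.

160.8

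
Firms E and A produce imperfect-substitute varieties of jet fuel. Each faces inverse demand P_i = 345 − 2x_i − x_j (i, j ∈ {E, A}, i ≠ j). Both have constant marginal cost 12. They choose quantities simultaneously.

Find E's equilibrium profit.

Firm E's profit: π = x_E(345 − 2x_E − x_A) − 12x_E.
∂π/∂x_E = 333 − 4x_E − x_A = 0 ⇒ x_E = 83.25 − 0.25x_A.
The game is symmetric, so in equilibrium x_A = x_E: the reaction function gives 1.25x_E = 83.25, hence x_E = 66.6.
P_E = 345 − 2·66.6 − 66.6 = 145.2.
Profit = (145.2 − 12)·66.6 = 8871.12.

8871.12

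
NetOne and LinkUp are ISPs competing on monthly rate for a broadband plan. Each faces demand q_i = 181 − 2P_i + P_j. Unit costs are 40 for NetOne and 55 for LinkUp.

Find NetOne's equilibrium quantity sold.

98

NetOne's profit: π = (P_{NetOne} − 40)(181 − 2P_{NetOne} + P_{LinkUp}).
∂π/∂P_{NetOne} = 261 − 4P_{NetOne} + P_{LinkUp} = 0 ⇒ P_{NetOne} = 65.25 + 0.25P_{LinkUp}.
Similarly P_{LinkUp} = 72.75 + 0.25P_{NetOne}.
Solving the two reaction functions simultaneously: (1 − (0.25)(0.25))P_{NetOne} = 65.25 + 0.25·72.75, so 0.9375P_{NetOne} = 83.4375 and P_{NetOne} = 89.
Then P_{LinkUp} = 72.75 + 0.25·89 = 95.
q_{NetOne} = 181 − 2·89 + 95 = 98.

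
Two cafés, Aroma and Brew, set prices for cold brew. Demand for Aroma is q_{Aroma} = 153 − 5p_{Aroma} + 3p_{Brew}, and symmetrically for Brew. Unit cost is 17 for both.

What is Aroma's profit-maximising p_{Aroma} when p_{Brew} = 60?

41.8

Aroma's profit: π = (p_{Aroma} − 17)(153 − 5p_{Aroma} + 3p_{Brew}).
∂π/∂p_{Aroma} = 238 − 10p_{Aroma} + 3p_{Brew} = 0 ⇒ p_{Aroma} = 23.8 + 0.3p_{Brew}.
At p_{Brew} = 60: p_{Aroma} = 23.8 + 0.3·60 = 41.8.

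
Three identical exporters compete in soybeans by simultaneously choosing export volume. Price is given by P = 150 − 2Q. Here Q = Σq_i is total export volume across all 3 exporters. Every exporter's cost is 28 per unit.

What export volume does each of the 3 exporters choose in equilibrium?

A representative exporter's profit is π_i = q_i(150 − 2Q) − 28q_i, with Q = q_i + Σ_{j≠i} q_j.
First-order condition: 122 − 4q_i − 2Σ_{j≠i} q_j = 0.
With identical exporters, set every q_j = q: then 122 − 4q − 4q = 0, i.e. q = 122/8 = 15.25.

15.25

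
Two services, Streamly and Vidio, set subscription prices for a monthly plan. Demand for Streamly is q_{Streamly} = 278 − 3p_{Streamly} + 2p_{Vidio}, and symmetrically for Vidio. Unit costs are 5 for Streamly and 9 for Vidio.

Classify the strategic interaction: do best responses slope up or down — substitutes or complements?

strategic complements

Streamly's profit: π = (p_{Streamly} − 5)(278 − 3p_{Streamly} + 2p_{Vidio}).
∂π/∂p_{Streamly} = 293 − 6p_{Streamly} + 2p_{Vidio} = 0 ⇒ p_{Streamly} = 293/6 + (1/3)p_{Vidio}.
The best-response slope dp_{Streamly}/dp_{Vidio} = 1/3 > 0: the reaction function is upward-sloping, so the choices are strategic complements.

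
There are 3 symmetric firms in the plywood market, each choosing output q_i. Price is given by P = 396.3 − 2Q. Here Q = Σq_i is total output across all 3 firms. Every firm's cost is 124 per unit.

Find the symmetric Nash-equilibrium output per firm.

A representative firm's profit is π_i = q_i(396.3 − 2Q) − 124q_i, with Q = q_i + Σ_{j≠i} q_j.
First-order condition: 272.3 − 4q_i − 2Σ_{j≠i} q_j = 0.
With identical firms, set every q_j = q: then 272.3 − 4q − 4q = 0, i.e. q = 272.3/8 = 34.0375.

34.0375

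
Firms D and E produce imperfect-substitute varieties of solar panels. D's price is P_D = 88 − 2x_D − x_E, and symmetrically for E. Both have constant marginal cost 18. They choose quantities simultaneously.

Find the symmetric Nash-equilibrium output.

Firm D's profit: π = x_D(88 − 2x_D − x_E) − 18x_D.
∂π/∂x_D = 70 − 4x_D − x_E = 0 ⇒ x_D = 17.5 − 0.25x_E.
Setting x_D = x_E in the reaction function: x_D = 17.5 − 0.25x_D, so x_D = 17.5 / 1.25 = 14.

14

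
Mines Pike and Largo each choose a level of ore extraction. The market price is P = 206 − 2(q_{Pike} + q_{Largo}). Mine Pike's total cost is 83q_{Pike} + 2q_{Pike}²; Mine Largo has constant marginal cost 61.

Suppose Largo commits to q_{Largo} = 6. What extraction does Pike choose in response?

Mine Pike's profit: π = q_{Pike}(206 − 2(q_{Pike} + q_{Largo})) − 83q_{Pike} − 2q_{Pike}².
∂π/∂q_{Pike} = 123 − 8q_{Pike} − 2q_{Largo} = 0, so q_{Pike} = 15.375 − 0.25q_{Largo}.
At q_{Largo} = 6: q_{Pike} = 15.375 − 0.25·6 = 13.875.

13.875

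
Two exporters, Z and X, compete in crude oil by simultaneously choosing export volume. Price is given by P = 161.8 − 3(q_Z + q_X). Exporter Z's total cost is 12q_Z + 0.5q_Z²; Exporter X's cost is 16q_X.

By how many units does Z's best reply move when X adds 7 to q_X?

-3

Exporter Z's profit: π = q_Z(161.8 − 3(q_Z + q_X)) − 12q_Z − 0.5q_Z².
∂π/∂q_Z = 149.8 − 7q_Z − 3q_X = 0, so q_Z = 21.4 − (3/7)q_X.
The reaction-function slope is −3/7, so a 7-unit rise in q_X moves q_Z by −3/7 × 7 = −3. Z's best response falls — the actions are strategic substitutes.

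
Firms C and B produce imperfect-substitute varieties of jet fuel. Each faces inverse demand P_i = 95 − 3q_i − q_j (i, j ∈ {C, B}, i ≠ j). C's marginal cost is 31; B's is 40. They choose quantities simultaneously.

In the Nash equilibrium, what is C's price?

Firm C's profit: π = q_C(95 − 3q_C − q_B) − 31q_C.
∂π/∂q_C = 64 − 6q_C − q_B = 0 ⇒ q_C = 32/3 − (1/6)q_B.
Similarly q_B = 55/6 − (1/6)q_C.
Solving the two reaction functions simultaneously: (1 − (−1/6)(−1/6))q_C = 32/3 − (1/6)·(55/6), so (35/36)q_C = 329/36 and q_C = 9.4.
Then q_B = 55/6 − (1/6)·9.4 = 7.6.
P_C = 95 − 3·9.4 − 7.6 = 59.2.

59.2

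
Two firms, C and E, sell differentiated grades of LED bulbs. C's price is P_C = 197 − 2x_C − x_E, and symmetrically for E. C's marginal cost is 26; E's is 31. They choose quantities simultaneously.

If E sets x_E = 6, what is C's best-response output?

41.25

Firm C's profit: π = x_C(197 − 2x_C − x_E) − 26x_C.
∂π/∂x_C = 171 − 4x_C − x_E = 0 ⇒ x_C = 42.75 − 0.25x_E.
At x_E = 6: x_C = 42.75 − 0.25·6 = 41.25.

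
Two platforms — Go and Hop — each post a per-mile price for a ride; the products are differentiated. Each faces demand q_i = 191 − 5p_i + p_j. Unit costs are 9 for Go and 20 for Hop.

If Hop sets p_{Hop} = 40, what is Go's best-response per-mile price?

27.6

Go's profit: π = (p_{Go} − 9)(191 − 5p_{Go} + p_{Hop}).
∂π/∂p_{Go} = 236 − 10p_{Go} + p_{Hop} = 0 ⇒ p_{Go} = 23.6 + 0.1p_{Hop}.
At p_{Hop} = 40: p_{Go} = 23.6 + 0.1·40 = 27.6.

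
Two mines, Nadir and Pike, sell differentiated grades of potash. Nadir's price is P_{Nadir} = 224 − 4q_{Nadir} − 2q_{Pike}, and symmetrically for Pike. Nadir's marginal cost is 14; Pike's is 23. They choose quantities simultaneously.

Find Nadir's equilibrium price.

Mine Nadir's profit: π = q_{Nadir}(224 − 4q_{Nadir} − 2q_{Pike}) − 14q_{Nadir}.
∂π/∂q_{Nadir} = 210 − 8q_{Nadir} − 2q_{Pike} = 0 ⇒ q_{Nadir} = 26.25 − 0.25q_{Pike}.
Similarly q_{Pike} = 25.125 − 0.25q_{Nadir}.
Plugging q_{Pike} into Nadir's best response: q_{Nadir} = 26.25 − 0.25(25.125 − 0.25q_{Nadir}) ⇒ 0.9375q_{Nadir} = 639/32, so q_{Nadir} = 21.3.
Then q_{Pike} = 25.125 − 0.25·21.3 = 19.8.
P_{Nadir} = 224 − 4·21.3 − 2·19.8 = 99.2.

99.2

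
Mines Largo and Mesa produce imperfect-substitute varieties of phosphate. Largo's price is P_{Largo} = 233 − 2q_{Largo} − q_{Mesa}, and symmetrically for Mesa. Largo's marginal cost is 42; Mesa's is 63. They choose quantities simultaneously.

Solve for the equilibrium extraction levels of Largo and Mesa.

39.6, 32.6

Mine Largo's profit: π = q_{Largo}(233 − 2q_{Largo} − q_{Mesa}) − 42q_{Largo}.
∂π/∂q_{Largo} = 191 − 4q_{Largo} − q_{Mesa} = 0 ⇒ q_{Largo} = 47.75 − 0.25q_{Mesa}.
Similarly q_{Mesa} = 42.5 − 0.25q_{Largo}.
Substituting the second reaction function into the first: q_{Largo} = 47.75 − 0.25(42.5 − 0.25q_{Largo}), which gives 0.9375q_{Largo} = 37.125 ⇒ q_{Largo} = 39.6.
Then q_{Mesa} = 42.5 − 0.25·39.6 = 32.6.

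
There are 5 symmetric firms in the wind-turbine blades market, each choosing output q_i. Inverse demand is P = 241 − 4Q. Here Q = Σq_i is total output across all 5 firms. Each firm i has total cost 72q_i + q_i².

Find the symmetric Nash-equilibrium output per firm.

A representative firm's profit is π_i = q_i(241 − 4Q) − 72q_i − q_i², with Q = q_i + Σ_{j≠i} q_j.
First-order condition: 169 − 10q_i − 4Σ_{j≠i} q_j = 0.
In a symmetric equilibrium every firm chooses the same q, so Σ_{j≠i} q_j = 4q. The condition becomes 169 − 26q = 0, giving q = 169/26 = 6.5.

6.5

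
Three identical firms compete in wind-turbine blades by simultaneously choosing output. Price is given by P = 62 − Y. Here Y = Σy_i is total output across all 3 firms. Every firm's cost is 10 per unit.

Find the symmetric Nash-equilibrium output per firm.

13

A representative firm's profit is π_i = y_i(62 − Y) − 10y_i, with Y = y_i + Σ_{j≠i} y_j.
First-order condition: 52 − 2y_i − Σ_{j≠i} y_j = 0.
In a symmetric equilibrium every firm chooses the same y, so Σ_{j≠i} y_j = 2y. The condition becomes 52 − 4y = 0, giving y = 52/4 = 13.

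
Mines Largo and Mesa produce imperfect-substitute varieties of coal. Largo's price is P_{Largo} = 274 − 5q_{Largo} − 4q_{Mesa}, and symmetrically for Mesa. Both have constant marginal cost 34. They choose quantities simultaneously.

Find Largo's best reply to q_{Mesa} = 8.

20.8

Mine Largo's profit: π = q_{Largo}(274 − 5q_{Largo} − 4q_{Mesa}) − 34q_{Largo}.
∂π/∂q_{Largo} = 240 − 10q_{Largo} − 4q_{Mesa} = 0 ⇒ q_{Largo} = 24 − 0.4q_{Mesa}.
At q_{Mesa} = 8: q_{Largo} = 24 − 0.4·8 = 20.8.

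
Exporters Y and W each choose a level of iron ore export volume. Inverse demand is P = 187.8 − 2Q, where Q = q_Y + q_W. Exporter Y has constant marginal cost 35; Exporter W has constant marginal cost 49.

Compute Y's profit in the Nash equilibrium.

Exporter Y's profit: π = q_Y(187.8 − 2(q_Y + q_W)) − 35q_Y.
∂π/∂q_Y = 152.8 − 4q_Y − 2q_W = 0, so q_Y = 38.2 − 0.5q_W.
By the same steps for W: q_W = 34.7 − 0.5q_Y.
Substituting the second reaction function into the first: q_Y = 38.2 − 0.5(34.7 − 0.5q_Y), which gives 0.75q_Y = 20.85 ⇒ q_Y = 27.8.
Then q_W = 34.7 − 0.5·27.8 = 20.8.
Price P = 187.8 − 2·48.6 = 90.6.
Y's profit: (90.6 − 35)·27.8 = 1545.68.

1545.68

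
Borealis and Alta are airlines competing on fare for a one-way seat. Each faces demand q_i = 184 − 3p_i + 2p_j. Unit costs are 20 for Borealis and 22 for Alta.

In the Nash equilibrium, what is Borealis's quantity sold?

124.125

Borealis's profit: π = (p_{Borealis} − 20)(184 − 3p_{Borealis} + 2p_{Alta}).
∂π/∂p_{Borealis} = 244 − 6p_{Borealis} + 2p_{Alta} = 0 ⇒ p_{Borealis} = 122/3 + (1/3)p_{Alta}.
Similarly p_{Alta} = 125/3 + (1/3)p_{Borealis}.
Plugging p_{Alta} into Borealis's best response: p_{Borealis} = 122/3 + (1/3)(125/3 + (1/3)p_{Borealis}) ⇒ (8/9)p_{Borealis} = 491/9, so p_{Borealis} = 61.375.
Then p_{Alta} = 125/3 + (1/3)·61.375 = 62.125.
q_{Borealis} = 184 − 3·61.375 + 2·62.125 = 124.125.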